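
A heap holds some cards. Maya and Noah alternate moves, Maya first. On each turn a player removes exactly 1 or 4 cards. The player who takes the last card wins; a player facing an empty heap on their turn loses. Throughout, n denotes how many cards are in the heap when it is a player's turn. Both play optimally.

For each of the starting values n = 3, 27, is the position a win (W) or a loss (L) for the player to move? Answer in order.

Use the standard recursion: the mover loses at a terminal position; elsewhere, the mover wins exactly when some move hands the opponent an L position.
n=0: no move → L
n=1: reaches L-position 0 → W
n=2: only reaches 1(W), which is W → L
n=3: reaches L-position 2 → W
n=4: reaches L-position 0 → W
n=5: only reaches 4(W), 1(W), all W → L
n=6: reaches L-position 5 → W
n=7: only reaches 6(W), 3(W), all W → L
n=8: reaches L-position 7 → W
n=9: reaches L-position 5 → W
n=10: only reaches 9(W), 6(W), all W → L
n=11: reaches L-position 10 → W
n=12: only reaches 11(W), 8(W), all W → L
n=13: reaches L-position 12 → W
n=14: reaches L-position 10 → W
n=15: only reaches 14(W), 11(W), all W → L
n=16: reaches L-position 15 → W
n=17: only reaches 16(W), 13(W), all W → L
n=18: reaches L-position 17 → W
n=19: reaches L-position 15 → W
n=20: only reaches 19(W), 16(W), all W → L
n=21: reaches L-position 20 → W
n=22: only reaches 21(W), 18(W), all W → L
n=23: reaches L-position 22 → W
n=24: reaches L-position 20 → W
n=25: only reaches 24(W), 21(W), all W → L
n=26: reaches L-position 25 → W
n=27: only reaches 26(W), 23(W), all W → L

3: W, 27: L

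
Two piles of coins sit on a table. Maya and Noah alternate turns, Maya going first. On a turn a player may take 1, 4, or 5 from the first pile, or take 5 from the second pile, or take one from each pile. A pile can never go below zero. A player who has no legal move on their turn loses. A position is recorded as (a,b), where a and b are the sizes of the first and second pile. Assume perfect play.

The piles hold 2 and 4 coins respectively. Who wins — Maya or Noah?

Positions with no move are L. A position that does have a move is losing for the player to move precisely when every available move leads to a winning position for the opponent. Fill in the labels:
No move ever increases a pile, so every position that can arise here has a ≤ 2 and b ≤ 4; it is enough to label the cells with 0 ≤ a ≤ 2 and 0 ≤ b ≤ 4.
Every move lowers a or b (never raises either), so fill the grid row by row in increasing a, and left to right within a row: each cell's successors are then already labelled.
      b=0  b=1  b=2  b=3  b=4
a=0:    L    L    L    L    L
a=1:    W    W    W    W    W
a=2:    L    L    L    L    L
Cells with no legal move (terminal, hence L): (0,0), (0,1), (0,2), (0,3), (0,4).
The remaining L cells, each justified by listing all of its moves:
(2,0): →(1,0)(W) only, which is W, so L
(2,1): →(1,1)(W), (1,0)(W) — all W, so L
(2,2): →(1,2)(W), (1,1)(W) — all W, so L
(2,3): →(1,3)(W), (1,2)(W) — all W, so L
(2,4): →(1,4)(W), (1,3)(W) — all W, so L
Every other cell has at least one move into one of the L cells above, so it is W.
Every move from (2,4) reaches a W position, so the mover loses.

Noah wins.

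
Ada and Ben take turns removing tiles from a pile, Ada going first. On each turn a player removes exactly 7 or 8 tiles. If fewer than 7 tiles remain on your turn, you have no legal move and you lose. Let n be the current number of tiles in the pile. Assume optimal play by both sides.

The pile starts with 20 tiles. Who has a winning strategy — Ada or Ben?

Ben wins.

Build the W/L table. Terminal = L. A non-terminal position is W if it has a move to some L; otherwise it is L.
n=0: no move → L
n=1: no move → L
n=2: no move → L
n=3: no move → L
n=4: no move → L
n=5: no move → L
n=6: no move → L
n=7: can move to 0, which is L ⇒ W
n=8: can move to 1, which is L ⇒ W
n=9: can move to 2, which is L ⇒ W
n=10: can move to 3, which is L ⇒ W
n=11: can move to 4, which is L ⇒ W
n=12: can move to 5, which is L ⇒ W
n=13: can move to 6, which is L ⇒ W
n=14: can move to 6, which is L ⇒ W
n=15: moves to 8(W), 7(W); every one is W ⇒ L
n=16: moves to 9(W), 8(W); every one is W ⇒ L
n=17: moves to 10(W), 9(W); every one is W ⇒ L
n=18: moves to 11(W), 10(W); every one is W ⇒ L
n=19: moves to 12(W), 11(W); every one is W ⇒ L
n=20: moves to 13(W), 12(W); every one is W ⇒ L
The starting position 20 is L: whatever Ada does, the opponent receives a W position.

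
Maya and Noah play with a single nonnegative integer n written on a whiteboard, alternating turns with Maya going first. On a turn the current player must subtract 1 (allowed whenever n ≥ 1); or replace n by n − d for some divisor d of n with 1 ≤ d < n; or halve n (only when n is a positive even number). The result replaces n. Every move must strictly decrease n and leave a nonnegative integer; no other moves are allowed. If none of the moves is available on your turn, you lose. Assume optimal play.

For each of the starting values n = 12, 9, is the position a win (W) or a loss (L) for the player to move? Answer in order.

12: W, 9: L

Positions with no move are L. A position that does have a move is losing for the player to move precisely when every available move leads to a winning position for the opponent. Fill in the labels:
n=0: no move → L
n=1: W (go to 0, an L position)
n=2: L (sole option 1(W) is W)
n=3: W (go to 2, an L position)
n=4: W (go to 2, an L position)
n=5: L (sole option 4(W) is W)
n=6: W (go to 5, an L position)
n=7: L (sole option 6(W) is W)
n=8: W (go to 7, an L position)
n=9: L (options 6(W), 8(W) are all W)
n=10: W (go to 5, an L position)
n=11: L (sole option 10(W) is W)
n=12: W (go to 9, an L position)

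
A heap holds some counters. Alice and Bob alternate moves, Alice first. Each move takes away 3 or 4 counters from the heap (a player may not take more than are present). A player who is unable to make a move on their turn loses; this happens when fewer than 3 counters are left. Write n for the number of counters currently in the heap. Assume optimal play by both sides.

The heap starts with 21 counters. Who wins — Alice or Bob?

Bob wins.

Compute win/loss labels from the base case upward. A position with no move is L. Any other position is W if it can reach an L in one move, else L.
n=0: no move → L
n=1: no move → L
n=2: no move → L
n=3: reaches L-position 0 → W
n=4: reaches L-position 1 → W
n=5: reaches L-position 2 → W
n=6: reaches L-position 2 → W
n=7: only reaches 4(W), 3(W), all W → L
n=8: only reaches 5(W), 4(W), all W → L
n=9: only reaches 6(W), 5(W), all W → L
n=10: reaches L-position 7 → W
n=11: reaches L-position 8 → W
n=12: reaches L-position 9 → W
n=13: reaches L-position 9 → W
n=14: only reaches 11(W), 10(W), all W → L
n=15: only reaches 12(W), 11(W), all W → L
n=16: only reaches 13(W), 12(W), all W → L
n=17: reaches L-position 14 → W
n=18: reaches L-position 15 → W
n=19: reaches L-position 16 → W
n=20: reaches L-position 16 → W
n=21: only reaches 18(W), 17(W), all W → L
Every move from 21 reaches a W position, so the mover loses.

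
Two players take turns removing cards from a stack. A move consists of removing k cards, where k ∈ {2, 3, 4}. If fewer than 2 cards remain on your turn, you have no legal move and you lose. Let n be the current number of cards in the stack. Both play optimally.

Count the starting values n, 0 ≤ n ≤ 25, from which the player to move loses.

10

Label each position W (a win for the player to move) or L (a loss). A position with no legal move is L; any other position is W exactly when some move reaches an L, and L when every move reaches a W.
n=0: no move → L
n=1: no move → L
n=2: →0(L), so W
n=3: →1(L), so W
n=4: →1(L), so W
n=5: →1(L), so W
n=6: →4(W), 3(W), 2(W) — all W, so L
n=7: →5(W), 4(W), 3(W) — all W, so L
n=8: →6(L), so W
n=9: →7(L), so W
n=10: →7(L), so W
n=11: →7(L), so W
n=12: →10(W), 9(W), 8(W) — all W, so L
n=13: →11(W), 10(W), 9(W) — all W, so L
n=14: →12(L), so W
n=15: →13(L), so W
n=16: →13(L), so W
n=17: →13(L), so W
n=18: →16(W), 15(W), 14(W) — all W, so L
n=19: →17(W), 16(W), 15(W) — all W, so L
n=20: →18(L), so W
n=21: →19(L), so W
n=22: →19(L), so W
n=23: →19(L), so W
n=24: →22(W), 21(W), 20(W) — all W, so L
n=25: →23(W), 22(W), 21(W) — all W, so L
L entries with 0 ≤ n ≤ 25: n = 0, 1, 6, 7, 12, 13, 18, 19, 24, 25; that makes 10.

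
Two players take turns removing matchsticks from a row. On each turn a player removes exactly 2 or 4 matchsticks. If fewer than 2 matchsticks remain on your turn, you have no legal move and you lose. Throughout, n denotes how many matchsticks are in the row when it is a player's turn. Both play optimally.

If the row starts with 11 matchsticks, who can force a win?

Label each position W (a win for the player to move) or L (a loss). A position with no legal move is L; any other position is W exactly when some move reaches an L, and L when every move reaches a W.
n=0: no move → L
n=1: no move → L
n=2: reaches L-position 0 → W
n=3: reaches L-position 1 → W
n=4: reaches L-position 0 → W
n=5: reaches L-position 1 → W
n=6: only reaches 4(W), 2(W), all W → L
n=7: only reaches 5(W), 3(W), all W → L
n=8: reaches L-position 6 → W
n=9: reaches L-position 7 → W
n=10: reaches L-position 6 → W
n=11: reaches L-position 7 → W
The starting position 11 is W: the player to move should remove 4, leaving 7, handing over an L position.

The first player wins.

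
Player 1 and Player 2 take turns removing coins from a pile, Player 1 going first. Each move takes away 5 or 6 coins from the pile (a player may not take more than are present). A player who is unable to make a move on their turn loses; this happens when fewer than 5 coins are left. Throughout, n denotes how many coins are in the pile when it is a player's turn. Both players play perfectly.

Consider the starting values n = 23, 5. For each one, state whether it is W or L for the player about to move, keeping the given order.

Build the W/L table. Terminal = L. A non-terminal position is W if it has a move to some L; otherwise it is L.
n=0: no move → L
n=1: no move → L
n=2: no move → L
n=3: no move → L
n=4: no move → L
n=5: can move to 0, which is L ⇒ W
n=6: can move to 1, which is L ⇒ W
n=7: can move to 2, which is L ⇒ W
n=8: can move to 3, which is L ⇒ W
n=9: can move to 4, which is L ⇒ W
n=10: can move to 4, which is L ⇒ W
n=11: moves to 6(W), 5(W); every one is W ⇒ L
n=12: moves to 7(W), 6(W); every one is W ⇒ L
n=13: moves to 8(W), 7(W); every one is W ⇒ L
n=14: moves to 9(W), 8(W); every one is W ⇒ L
n=15: moves to 10(W), 9(W); every one is W ⇒ L
n=16: can move to 11, which is L ⇒ W
n=17: can move to 12, which is L ⇒ W
n=18: can move to 13, which is L ⇒ W
n=19: can move to 14, which is L ⇒ W
n=20: can move to 15, which is L ⇒ W
n=21: can move to 15, which is L ⇒ W
n=22: moves to 17(W), 16(W); every one is W ⇒ L
n=23: moves to 18(W), 17(W); every one is W ⇒ L

23: L, 5: W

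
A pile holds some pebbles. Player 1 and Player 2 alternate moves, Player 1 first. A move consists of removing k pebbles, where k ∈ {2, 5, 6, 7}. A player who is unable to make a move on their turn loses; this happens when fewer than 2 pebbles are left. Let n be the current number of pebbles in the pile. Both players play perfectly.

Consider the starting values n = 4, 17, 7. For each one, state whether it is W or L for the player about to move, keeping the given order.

Use the standard recursion: the mover loses at a terminal position; elsewhere, the mover wins exactly when some move hands the opponent an L position.
n=0: no move → L
n=1: no move → L
n=2: W (go to 0, an L position)
n=3: W (go to 1, an L position)
n=4: L (sole option 2(W) is W)
n=5: W (go to 0, an L position)
n=6: W (go to 4, an L position)
n=7: W (go to 1, an L position)
n=8: W (go to 1, an L position)
n=9: W (go to 4, an L position)
n=10: W (go to 4, an L position)
n=11: W (go to 4, an L position)
n=12: L (options 10(W), 7(W), 6(W), 5(W) are all W)
n=13: L (options 11(W), 8(W), 7(W), 6(W) are all W)
n=14: W (go to 12, an L position)
n=15: W (go to 13, an L position)
n=16: L (options 14(W), 11(W), 10(W), 9(W) are all W)
n=17: W (go to 12, an L position)

4: L, 17: W, 7: W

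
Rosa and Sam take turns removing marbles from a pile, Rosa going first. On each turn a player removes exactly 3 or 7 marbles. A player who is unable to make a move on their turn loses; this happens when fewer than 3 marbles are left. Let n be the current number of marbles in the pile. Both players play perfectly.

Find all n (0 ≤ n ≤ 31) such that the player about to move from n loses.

0, 1, 2, 6, 10, 11, 12, 16, 20, 21, 22, 26, 30, 31

Use the standard recursion: the mover loses at a terminal position; elsewhere, the mover wins exactly when some move hands the opponent an L position.
n=0: no move → L
n=1: no move → L
n=2: no move → L
n=3: W (go to 0, an L position)
n=4: W (go to 1, an L position)
n=5: W (go to 2, an L position)
n=6: L (sole option 3(W) is W)
n=7: W (go to 0, an L position)
n=8: W (go to 1, an L position)
n=9: W (go to 6, an L position)
n=10: L (options 7(W), 3(W) are all W)
n=11: L (options 8(W), 4(W) are all W)
n=12: L (options 9(W), 5(W) are all W)
n=13: W (go to 10, an L position)
n=14: W (go to 11, an L position)
n=15: W (go to 12, an L position)
n=16: L (options 13(W), 9(W) are all W)
n=17: W (go to 10, an L position)
n=18: W (go to 11, an L position)
n=19: W (go to 16, an L position)
n=20: L (options 17(W), 13(W) are all W)
n=21: L (options 18(W), 14(W) are all W)
n=22: L (options 19(W), 15(W) are all W)
n=23: W (go to 20, an L position)
n=24: W (go to 21, an L position)
n=25: W (go to 22, an L position)
n=26: L (options 23(W), 19(W) are all W)
n=27: W (go to 20, an L position)
n=28: W (go to 21, an L position)
n=29: W (go to 26, an L position)
n=30: L (options 27(W), 23(W) are all W)
n=31: L (options 28(W), 24(W) are all W)
Reading off the rows marked L gives the requested list; there are 14 such values of n.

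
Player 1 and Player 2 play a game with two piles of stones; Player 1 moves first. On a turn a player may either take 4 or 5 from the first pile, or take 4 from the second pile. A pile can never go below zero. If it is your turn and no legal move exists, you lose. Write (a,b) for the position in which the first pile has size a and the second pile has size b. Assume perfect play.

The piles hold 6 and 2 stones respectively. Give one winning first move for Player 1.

Move to (2,2).

Positions with no move are L. A position that does have a move is losing for the player to move precisely when every available move leads to a winning position for the opponent. Fill in the labels:
No move ever increases a pile, so every position that can arise here has a ≤ 6 and b ≤ 2; it is enough to label the cells with 0 ≤ a ≤ 6 and 0 ≤ b ≤ 2.
Every move lowers a or b (never raises either), so fill the grid row by row in increasing a, and left to right within a row: each cell's successors are then already labelled.
      b=0  b=1  b=2
a=0:    L    L    L
a=1:    L    L    L
a=2:    L    L    L
a=3:    L    L    L
a=4:    W    W    W
a=5:    W    W    W
a=6:    W    W    W
Cells with no legal move (terminal, hence L): (0,0), (0,1), (0,2), (1,0), (1,1), (1,2), (2,0), (2,1), (2,2), (3,0), (3,1), (3,2).
Every other cell has at least one move into one of the L cells above, so it is W.
From (6,2), the L positions reachable in one move are: (2,2), (1,2). Any move reaching one of these is winning.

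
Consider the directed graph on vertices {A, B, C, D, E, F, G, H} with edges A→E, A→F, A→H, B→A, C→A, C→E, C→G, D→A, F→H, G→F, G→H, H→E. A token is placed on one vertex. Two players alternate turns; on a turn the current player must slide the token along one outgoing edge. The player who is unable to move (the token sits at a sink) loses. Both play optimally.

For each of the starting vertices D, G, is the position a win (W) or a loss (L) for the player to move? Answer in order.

Classify positions by backward induction: terminal positions (no move available) are L. From any other position, the mover wins iff some move reaches an L.
Every edge goes from a vertex to one that appears earlier in the order E, H, F, A, G, C, B, D, so processing vertices in that order labels each vertex after all of its successors.
E: no outgoing edge → L
H: can move to E, which is L ⇒ W
F: the only move is to H(W), a W ⇒ L
A: can move to F, which is L ⇒ W
G: can move to F, which is L ⇒ W
C: can move to E, which is L ⇒ W
B: the only move is to A(W), a W ⇒ L
D: the only move is to A(W), a W ⇒ L

D: L, G: W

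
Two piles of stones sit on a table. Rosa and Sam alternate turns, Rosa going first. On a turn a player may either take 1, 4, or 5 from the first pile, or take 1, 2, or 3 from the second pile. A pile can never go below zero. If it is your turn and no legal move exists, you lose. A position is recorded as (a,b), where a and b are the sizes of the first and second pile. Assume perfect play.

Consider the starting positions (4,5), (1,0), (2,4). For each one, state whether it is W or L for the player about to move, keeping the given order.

(4,5): W, (1,0): W, (2,4): L

Use the standard recursion: the mover loses at a terminal position; elsewhere, the mover wins exactly when some move hands the opponent an L position.
No move ever increases a pile, so every position that can arise here has a ≤ 4 and b ≤ 5; it is enough to label the cells with 0 ≤ a ≤ 4 and 0 ≤ b ≤ 5.
Every move lowers a or b (never raises either), so fill the grid row by row in increasing a, and left to right within a row: each cell's successors are then already labelled.
      b=0  b=1  b=2  b=3  b=4  b=5
a=0:    L    W    W    W    L    W
a=1:    W    L    W    W    W    L
a=2:    L    W    W    W    L    W
a=3:    W    L    W    W    W    L
a=4:    W    W    L    W    W    W
Cells with no legal move (terminal, hence L): (0,0).
The remaining L cells, each justified by listing all of its moves:
(0,4): only reaches (0,3)(W), (0,2)(W), (0,1)(W), all W → L
(1,1): only reaches (0,1)(W), (1,0)(W), all W → L
(1,5): only reaches (0,5)(W), (1,4)(W), (1,3)(W), (1,2)(W), all W → L
(2,0): only reaches (1,0)(W), which is W → L
(2,4): only reaches (1,4)(W), (2,3)(W), (2,2)(W), (2,1)(W), all W → L
(3,1): only reaches (2,1)(W), (3,0)(W), all W → L
(3,5): only reaches (2,5)(W), (3,4)(W), (3,3)(W), (3,2)(W), all W → L
(4,2): only reaches (3,2)(W), (0,2)(W), (4,1)(W), (4,0)(W), all W → L
Every other cell has at least one move into one of the L cells above, so it is W.
(4,5): the move to (3,5) reaches an L cell, so W
(1,0): the move to (0,0) reaches an L cell, so W
(2,4): one of the L cells justified above, so L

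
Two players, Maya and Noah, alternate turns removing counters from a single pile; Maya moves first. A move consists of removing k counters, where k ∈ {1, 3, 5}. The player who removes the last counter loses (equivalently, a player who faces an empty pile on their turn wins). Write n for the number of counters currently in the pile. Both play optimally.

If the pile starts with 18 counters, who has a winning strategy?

Compute win/loss labels from the base case upward. A position with no move is W. Any other position is W if it can reach an L in one move, else L.
n=0: no move; the opponent has just taken the last counter and therefore loses → W
n=1: only reaches 0(W), which is W → L
n=2: reaches L-position 1 → W
n=3: only reaches 2(W), 0(W), all W → L
n=4: reaches L-position 3 → W
n=5: only reaches 4(W), 2(W), 0(W), all W → L
n=6: reaches L-position 5 → W
n=7: only reaches 6(W), 4(W), 2(W), all W → L
n=8: reaches L-position 7 → W
n=9: only reaches 8(W), 6(W), 4(W), all W → L
n=10: reaches L-position 9 → W
n=11: only reaches 10(W), 8(W), 6(W), all W → L
n=12: reaches L-position 11 → W
n=13: only reaches 12(W), 10(W), 8(W), all W → L
n=14: reaches L-position 13 → W
n=15: only reaches 14(W), 12(W), 10(W), all W → L
n=16: reaches L-position 15 → W
n=17: only reaches 16(W), 14(W), 12(W), all W → L
n=18: reaches L-position 17 → W
The starting position 18 is W: Maya should remove 1, leaving 17, handing over an L position.

Maya wins.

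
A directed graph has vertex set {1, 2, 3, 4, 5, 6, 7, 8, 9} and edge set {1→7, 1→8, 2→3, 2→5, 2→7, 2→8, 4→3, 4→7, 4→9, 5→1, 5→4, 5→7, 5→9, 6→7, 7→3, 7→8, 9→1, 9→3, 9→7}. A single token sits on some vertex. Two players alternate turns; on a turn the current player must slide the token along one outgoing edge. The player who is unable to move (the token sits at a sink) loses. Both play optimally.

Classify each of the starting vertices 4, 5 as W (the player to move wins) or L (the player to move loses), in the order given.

4: W, 5: L

Build the W/L table. Terminal = L. A non-terminal position is W if it has a move to some L; otherwise it is L.
Every edge goes from a vertex to one that appears earlier in the order 3, 8, 7, 1, 9, 4, 5, 2, 6, so processing vertices in that order labels each vertex after all of its successors.
3: no outgoing edge → L
8: no outgoing edge → L
7: →8(L), so W
1: →8(L), so W
9: →3(L), so W
4: →3(L), so W
5: →4(W), 9(W), 1(W), 7(W) — all W, so L
2: →5(L), so W
6: →7(W) only, which is W, so L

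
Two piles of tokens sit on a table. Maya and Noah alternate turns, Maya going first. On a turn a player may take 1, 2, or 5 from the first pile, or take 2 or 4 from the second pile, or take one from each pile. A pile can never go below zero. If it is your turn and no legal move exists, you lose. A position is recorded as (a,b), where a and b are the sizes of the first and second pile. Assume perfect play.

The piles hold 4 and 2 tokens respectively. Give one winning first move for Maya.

Use the standard recursion: the mover loses at a terminal position; elsewhere, the mover wins exactly when some move hands the opponent an L position.
No move ever increases a pile, so every position that can arise here has a ≤ 4 and b ≤ 2; it is enough to label the cells with 0 ≤ a ≤ 4 and 0 ≤ b ≤ 2.
Every move lowers a or b (never raises either), so fill the grid row by row in increasing a, and left to right within a row: each cell's successors are then already labelled.
      b=0  b=1  b=2
a=0:    L    L    W
a=1:    W    W    W
a=2:    W    W    L
a=3:    L    L    W
a=4:    W    W    W
Cells with no legal move (terminal, hence L): (0,0), (0,1).
The remaining L cells, each justified by listing all of its moves:
(2,2): →(1,2)(W), (0,2)(W), (2,0)(W), (1,1)(W) — all W, so L
(3,0): →(2,0)(W), (1,0)(W) — all W, so L
(3,1): →(2,1)(W), (1,1)(W), (2,0)(W) — all W, so L
Every other cell has at least one move into one of the L cells above, so it is W.
From (4,2), the L positions reachable in one move are: (2,2), (3,1). Any move reaching one of these is winning.

Move to (2,2).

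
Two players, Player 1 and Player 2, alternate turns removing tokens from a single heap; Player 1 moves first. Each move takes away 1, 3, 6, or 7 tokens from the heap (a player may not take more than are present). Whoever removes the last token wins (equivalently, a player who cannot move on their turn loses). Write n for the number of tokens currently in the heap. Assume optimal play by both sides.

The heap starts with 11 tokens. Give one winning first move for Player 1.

Use the standard recursion: the mover loses at a terminal position; elsewhere, the mover wins exactly when some move hands the opponent an L position.
n=0: no move → L
n=1: reaches L-position 0 → W
n=2: only reaches 1(W), which is W → L
n=3: reaches L-position 2 → W
n=4: only reaches 3(W), 1(W), all W → L
n=5: reaches L-position 4 → W
n=6: reaches L-position 0 → W
n=7: reaches L-position 4 → W
n=8: reaches L-position 2 → W
n=9: reaches L-position 2 → W
n=10: reaches L-position 4 → W
n=11: reaches L-position 4 → W
From 11, the L positions reachable in one move are: 4.

Remove 7, leaving 4.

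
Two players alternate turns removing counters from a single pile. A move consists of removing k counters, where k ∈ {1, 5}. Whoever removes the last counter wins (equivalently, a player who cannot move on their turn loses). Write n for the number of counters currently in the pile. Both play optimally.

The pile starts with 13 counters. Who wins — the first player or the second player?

The first player wins.

Label each position W (a win for the player to move) or L (a loss). A position with no legal move is L; any other position is W exactly when some move reaches an L, and L when every move reaches a W.
n=0: no move → L
n=1: reaches L-position 0 → W
n=2: only reaches 1(W), which is W → L
n=3: reaches L-position 2 → W
n=4: only reaches 3(W), which is W → L
n=5: reaches L-position 4 → W
n=6: only reaches 5(W), 1(W), all W → L
n=7: reaches L-position 6 → W
n=8: only reaches 7(W), 3(W), all W → L
n=9: reaches L-position 8 → W
n=10: only reaches 9(W), 5(W), all W → L
n=11: reaches L-position 10 → W
n=12: only reaches 11(W), 7(W), all W → L
n=13: reaches L-position 12 → W
The starting position 13 is W: the player to move should remove 1, leaving 12, handing over an L position.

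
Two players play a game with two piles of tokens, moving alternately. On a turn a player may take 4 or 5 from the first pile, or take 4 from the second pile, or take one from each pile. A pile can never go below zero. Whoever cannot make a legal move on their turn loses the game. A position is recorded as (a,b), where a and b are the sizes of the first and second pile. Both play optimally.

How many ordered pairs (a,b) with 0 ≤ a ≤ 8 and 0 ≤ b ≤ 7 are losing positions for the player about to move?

28

Classify positions by backward induction: terminal positions (no move available) are L. From any other position, the mover wins iff some move reaches an L.
Every move lowers a or b (never raises either), so fill the grid row by row in increasing a, and left to right within a row: each cell's successors are then already labelled.
      b=0  b=1  b=2  b=3  b=4  b=5  b=6  b=7
a=0:    L    L    L    L    W    W    W    W
a=1:    L    W    W    W    W    L    L    L
a=2:    L    W    L    L    W    L    W    W
a=3:    L    W    L    W    W    L    W    L
a=4:    W    W    W    W    L    L    W    L
a=5:    W    W    W    W    L    W    W    W
a=6:    W    L    W    W    L    W    W    W
a=7:    W    L    W    W    L    W    L    W
a=8:    W    L    W    L    W    W    L    W
Cells with no legal move (terminal, hence L): (0,0), (0,1), (0,2), (0,3), (1,0), (2,0), (3,0).
The remaining L cells, each justified by listing all of its moves:
(1,5): →(1,1)(W), (0,4)(W) — all W, so L
(1,6): →(1,2)(W), (0,5)(W) — all W, so L
(1,7): →(1,3)(W), (0,6)(W) — all W, so L
(2,2): →(1,1)(W) only, which is W, so L
(2,3): →(1,2)(W) only, which is W, so L
(2,5): →(2,1)(W), (1,4)(W) — all W, so L
(3,2): →(2,1)(W) only, which is W, so L
(3,5): →(3,1)(W), (2,4)(W) — all W, so L
(3,7): →(3,3)(W), (2,6)(W) — all W, so L
(4,4): →(0,4)(W), (4,0)(W), (3,3)(W) — all W, so L
(4,5): →(0,5)(W), (4,1)(W), (3,4)(W) — all W, so L
(4,7): →(0,7)(W), (4,3)(W), (3,6)(W) — all W, so L
(5,4): →(1,4)(W), (0,4)(W), (5,0)(W), (4,3)(W) — all W, so L
(6,1): →(2,1)(W), (1,1)(W), (5,0)(W) — all W, so L
(6,4): →(2,4)(W), (1,4)(W), (6,0)(W), (5,3)(W) — all W, so L
(7,1): →(3,1)(W), (2,1)(W), (6,0)(W) — all W, so L
(7,4): →(3,4)(W), (2,4)(W), (7,0)(W), (6,3)(W) — all W, so L
(7,6): →(3,6)(W), (2,6)(W), (7,2)(W), (6,5)(W) — all W, so L
(8,1): →(4,1)(W), (3,1)(W), (7,0)(W) — all W, so L
(8,3): →(4,3)(W), (3,3)(W), (7,2)(W) — all W, so L
(8,6): →(4,6)(W), (3,6)(W), (8,2)(W), (7,5)(W) — all W, so L
Every other cell has at least one move into one of the L cells above, so it is W.
L cells per row: a=0: 4, a=1: 4, a=2: 4, a=3: 4, a=4: 3, a=5: 1, a=6: 2, a=7: 3, a=8: 3; total 28.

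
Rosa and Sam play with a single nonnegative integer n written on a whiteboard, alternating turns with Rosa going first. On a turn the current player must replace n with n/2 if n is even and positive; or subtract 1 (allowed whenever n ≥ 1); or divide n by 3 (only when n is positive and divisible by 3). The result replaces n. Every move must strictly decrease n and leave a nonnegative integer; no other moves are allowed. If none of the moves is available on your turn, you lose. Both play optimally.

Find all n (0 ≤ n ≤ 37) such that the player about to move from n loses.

0, 2, 5, 7, 9, 11, 13, 16, 19, 23, 25, 28, 30, 34, 36

Label each position W (a win for the player to move) or L (a loss). A position with no legal move is L; any other position is W exactly when some move reaches an L, and L when every move reaches a W.
n=0: no move → L
n=1: can move to 0, which is L ⇒ W
n=2: the only move is to 1(W), a W ⇒ L
n=3: can move to 2, which is L ⇒ W
n=4: can move to 2, which is L ⇒ W
n=5: the only move is to 4(W), a W ⇒ L
n=6: can move to 2, which is L ⇒ W
n=7: the only move is to 6(W), a W ⇒ L
n=8: can move to 7, which is L ⇒ W
n=9: moves to 3(W), 8(W); every one is W ⇒ L
n=10: can move to 5, which is L ⇒ W
n=11: the only move is to 10(W), a W ⇒ L
n=12: can move to 11, which is L ⇒ W
n=13: the only move is to 12(W), a W ⇒ L
n=14: can move to 7, which is L ⇒ W
n=15: can move to 5, which is L ⇒ W
n=16: moves to 8(W), 15(W); every one is W ⇒ L
n=17: can move to 16, which is L ⇒ W
n=18: can move to 9, which is L ⇒ W
n=19: the only move is to 18(W), a W ⇒ L
n=20: can move to 19, which is L ⇒ W
n=21: can move to 7, which is L ⇒ W
n=22: can move to 11, which is L ⇒ W
n=23: the only move is to 22(W), a W ⇒ L
n=24: can move to 23, which is L ⇒ W
n=25: the only move is to 24(W), a W ⇒ L
n=26: can move to 13, which is L ⇒ W
n=27: can move to 9, which is L ⇒ W
n=28: moves to 14(W), 27(W); every one is W ⇒ L
n=29: can move to 28, which is L ⇒ W
n=30: moves to 10(W), 15(W), 29(W); every one is W ⇒ L
n=31: can move to 30, which is L ⇒ W
n=32: can move to 16, which is L ⇒ W
n=33: can move to 11, which is L ⇒ W
n=34: moves to 17(W), 33(W); every one is W ⇒ L
n=35: can move to 34, which is L ⇒ W
n=36: moves to 12(W), 18(W), 35(W); every one is W ⇒ L
n=37: can move to 36, which is L ⇒ W
Reading off the rows marked L gives the requested list; there are 15 such values of n.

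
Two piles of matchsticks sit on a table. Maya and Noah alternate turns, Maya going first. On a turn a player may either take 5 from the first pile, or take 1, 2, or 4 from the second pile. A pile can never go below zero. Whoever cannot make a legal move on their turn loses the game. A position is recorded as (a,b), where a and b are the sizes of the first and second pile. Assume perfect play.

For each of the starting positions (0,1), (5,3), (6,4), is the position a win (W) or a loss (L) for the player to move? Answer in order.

(0,1): W, (5,3): W, (6,4): L

Work bottom-up. With no move the player to move loses. Otherwise the position is W if at least one move leads to an L position for the opponent, and L if every move leads to a W.
No move ever increases a pile, so every position that can arise here has a ≤ 6 and b ≤ 4; it is enough to label the cells with 0 ≤ a ≤ 6 and 0 ≤ b ≤ 4.
Every move lowers a or b (never raises either), so fill the grid row by row in increasing a, and left to right within a row: each cell's successors are then already labelled.
      b=0  b=1  b=2  b=3  b=4
a=0:    L    W    W    L    W
a=1:    L    W    W    L    W
a=2:    L    W    W    L    W
a=3:    L    W    W    L    W
a=4:    L    W    W    L    W
a=5:    W    L    W    W    L
a=6:    W    L    W    W    L
Cells with no legal move (terminal, hence L): (0,0), (1,0), (2,0), (3,0), (4,0).
The remaining L cells, each justified by listing all of its moves:
(0,3): moves to (0,2)(W), (0,1)(W); every one is W ⇒ L
(1,3): moves to (1,2)(W), (1,1)(W); every one is W ⇒ L
(2,3): moves to (2,2)(W), (2,1)(W); every one is W ⇒ L
(3,3): moves to (3,2)(W), (3,1)(W); every one is W ⇒ L
(4,3): moves to (4,2)(W), (4,1)(W); every one is W ⇒ L
(5,1): moves to (0,1)(W), (5,0)(W); every one is W ⇒ L
(5,4): moves to (0,4)(W), (5,3)(W), (5,2)(W), (5,0)(W); every one is W ⇒ L
(6,1): moves to (1,1)(W), (6,0)(W); every one is W ⇒ L
(6,4): moves to (1,4)(W), (6,3)(W), (6,2)(W), (6,0)(W); every one is W ⇒ L
Every other cell has at least one move into one of the L cells above, so it is W.
(0,1): the move to (0,0) reaches an L cell, so W
(5,3): the move to (0,3) reaches an L cell, so W
(6,4): one of the L cells justified above, so L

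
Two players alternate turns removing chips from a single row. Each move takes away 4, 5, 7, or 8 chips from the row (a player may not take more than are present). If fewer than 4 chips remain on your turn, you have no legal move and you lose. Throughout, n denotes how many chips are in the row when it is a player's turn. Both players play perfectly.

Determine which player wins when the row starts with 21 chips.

Work bottom-up. With no move the player to move loses. Otherwise the position is W if at least one move leads to an L position for the opponent, and L if every move leads to a W.
n=0: no move → L
n=1: no move → L
n=2: no move → L
n=3: no move → L
n=4: can move to 0, which is L ⇒ W
n=5: can move to 1, which is L ⇒ W
n=6: can move to 2, which is L ⇒ W
n=7: can move to 3, which is L ⇒ W
n=8: can move to 3, which is L ⇒ W
n=9: can move to 2, which is L ⇒ W
n=10: can move to 3, which is L ⇒ W
n=11: can move to 3, which is L ⇒ W
n=12: moves to 8(W), 7(W), 5(W), 4(W); every one is W ⇒ L
n=13: moves to 9(W), 8(W), 6(W), 5(W); every one is W ⇒ L
n=14: moves to 10(W), 9(W), 7(W), 6(W); every one is W ⇒ L
n=15: moves to 11(W), 10(W), 8(W), 7(W); every one is W ⇒ L
n=16: can move to 12, which is L ⇒ W
n=17: can move to 13, which is L ⇒ W
n=18: can move to 14, which is L ⇒ W
n=19: can move to 15, which is L ⇒ W
n=20: can move to 15, which is L ⇒ W
n=21: can move to 14, which is L ⇒ W
From 21 the player to move can remove 7, leaving 14, reaching an L position.

The first player wins.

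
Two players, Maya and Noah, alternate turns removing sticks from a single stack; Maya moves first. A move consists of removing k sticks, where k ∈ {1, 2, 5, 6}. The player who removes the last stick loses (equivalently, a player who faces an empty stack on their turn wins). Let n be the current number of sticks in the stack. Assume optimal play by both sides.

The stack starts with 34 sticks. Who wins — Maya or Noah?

Maya wins.

Label each position W (a win for the player to move) or L (a loss). A position with no legal move is W; any other position is W exactly when some move reaches an L, and L when every move reaches a W.
n=0: no move; the opponent has just taken the last stick and therefore loses → W
n=1: L (sole option 0(W) is W)
n=2: W (go to 1, an L position)
n=3: W (go to 1, an L position)
n=4: L (options 3(W), 2(W) are all W)
n=5: W (go to 4, an L position)
n=6: W (go to 4, an L position)
n=7: W (go to 1, an L position)
n=8: L (options 7(W), 6(W), 3(W), 2(W) are all W)
n=9: W (go to 8, an L position)
n=10: W (go to 8, an L position)
n=11: L (options 10(W), 9(W), 6(W), 5(W) are all W)
n=12: W (go to 11, an L position)
n=13: W (go to 11, an L position)
n=14: W (go to 8, an L position)
n=15: L (options 14(W), 13(W), 10(W), 9(W) are all W)
n=16: W (go to 15, an L position)
n=17: W (go to 15, an L position)
n=18: L (options 17(W), 16(W), 13(W), 12(W) are all W)
n=19: W (go to 18, an L position)
n=20: W (go to 18, an L position)
n=21: W (go to 15, an L position)
n=22: L (options 21(W), 20(W), 17(W), 16(W) are all W)
n=23: W (go to 22, an L position)
n=24: W (go to 22, an L position)
n=25: L (options 24(W), 23(W), 20(W), 19(W) are all W)
n=26: W (go to 25, an L position)
n=27: W (go to 25, an L position)
n=28: W (go to 22, an L position)
n=29: L (options 28(W), 27(W), 24(W), 23(W) are all W)
n=30: W (go to 29, an L position)
n=31: W (go to 29, an L position)
n=32: L (options 31(W), 30(W), 27(W), 26(W) are all W)
n=33: W (go to 32, an L position)
n=34: W (go to 32, an L position)
The starting position 34 is W: Maya should remove 2, leaving 32, handing over an L position.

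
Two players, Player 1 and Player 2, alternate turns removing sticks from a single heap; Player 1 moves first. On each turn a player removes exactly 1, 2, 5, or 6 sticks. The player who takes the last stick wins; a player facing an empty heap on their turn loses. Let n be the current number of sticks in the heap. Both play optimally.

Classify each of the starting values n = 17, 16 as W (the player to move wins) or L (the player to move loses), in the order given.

17: L, 16: W

Work bottom-up. With no move the player to move loses. Otherwise the position is W if at least one move leads to an L position for the opponent, and L if every move leads to a W.
n=0: no move → L
n=1: can move to 0, which is L ⇒ W
n=2: can move to 0, which is L ⇒ W
n=3: moves to 2(W), 1(W); every one is W ⇒ L
n=4: can move to 3, which is L ⇒ W
n=5: can move to 3, which is L ⇒ W
n=6: can move to 0, which is L ⇒ W
n=7: moves to 6(W), 5(W), 2(W), 1(W); every one is W ⇒ L
n=8: can move to 7, which is L ⇒ W
n=9: can move to 7, which is L ⇒ W
n=10: moves to 9(W), 8(W), 5(W), 4(W); every one is W ⇒ L
n=11: can move to 10, which is L ⇒ W
n=12: can move to 10, which is L ⇒ W
n=13: can move to 7, which is L ⇒ W
n=14: moves to 13(W), 12(W), 9(W), 8(W); every one is W ⇒ L
n=15: can move to 14, which is L ⇒ W
n=16: can move to 14, which is L ⇒ W
n=17: moves to 16(W), 15(W), 12(W), 11(W); every one is W ⇒ L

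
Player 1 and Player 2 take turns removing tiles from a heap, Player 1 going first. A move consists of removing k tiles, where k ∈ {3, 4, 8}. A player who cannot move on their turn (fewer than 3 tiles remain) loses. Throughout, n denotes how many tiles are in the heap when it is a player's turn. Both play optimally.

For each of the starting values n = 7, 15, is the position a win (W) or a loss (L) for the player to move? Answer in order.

7: L, 15: W

Work bottom-up. With no move the player to move loses. Otherwise the position is W if at least one move leads to an L position for the opponent, and L if every move leads to a W.
n=0: no move → L
n=1: no move → L
n=2: no move → L
n=3: reaches L-position 0 → W
n=4: reaches L-position 1 → W
n=5: reaches L-position 2 → W
n=6: reaches L-position 2 → W
n=7: only reaches 4(W), 3(W), all W → L
n=8: reaches L-position 0 → W
n=9: reaches L-position 1 → W
n=10: reaches L-position 7 → W
n=11: reaches L-position 7 → W
n=12: only reaches 9(W), 8(W), 4(W), all W → L
n=13: only reaches 10(W), 9(W), 5(W), all W → L
n=14: only reaches 11(W), 10(W), 6(W), all W → L
n=15: reaches L-position 12 → W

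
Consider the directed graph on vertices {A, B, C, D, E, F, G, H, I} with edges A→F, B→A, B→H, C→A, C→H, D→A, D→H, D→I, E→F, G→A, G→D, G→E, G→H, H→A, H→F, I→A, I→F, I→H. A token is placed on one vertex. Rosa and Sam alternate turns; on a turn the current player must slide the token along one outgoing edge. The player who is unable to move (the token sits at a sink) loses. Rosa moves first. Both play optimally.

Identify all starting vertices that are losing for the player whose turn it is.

Compute win/loss labels from the base case upward. A position with no move is L. Any other position is W if it can reach an L in one move, else L.
Every edge goes from a vertex to one that appears earlier in the order F, A, H, I, B, E, D, C, G, so processing vertices in that order labels each vertex after all of its successors.
F: no outgoing edge → L
A: W (go to F, an L position)
H: W (go to F, an L position)
I: W (go to F, an L position)
B: L (options H(W), A(W) are all W)
E: W (go to F, an L position)
D: L (options I(W), H(W), A(W) are all W)
C: L (options H(W), A(W) are all W)
G: W (go to D, an L position)
The losing starting vertices are exactly the entries labelled L in this table (4 of them).

B, C, D, F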